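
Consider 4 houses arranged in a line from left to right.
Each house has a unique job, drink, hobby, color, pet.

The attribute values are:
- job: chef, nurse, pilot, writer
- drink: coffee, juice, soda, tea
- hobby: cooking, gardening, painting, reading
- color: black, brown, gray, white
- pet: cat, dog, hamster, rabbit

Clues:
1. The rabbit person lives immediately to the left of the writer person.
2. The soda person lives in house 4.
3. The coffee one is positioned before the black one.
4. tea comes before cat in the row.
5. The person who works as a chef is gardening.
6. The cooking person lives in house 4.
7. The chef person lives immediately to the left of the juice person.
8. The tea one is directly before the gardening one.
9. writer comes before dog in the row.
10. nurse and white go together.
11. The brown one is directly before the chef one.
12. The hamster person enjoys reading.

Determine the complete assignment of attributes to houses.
Solution:

House | Job | Drink | Hobby | Color | Pet
-----------------------------------------
  1   | pilot | tea | reading | brown | hamster
  2   | chef | coffee | gardening | gray | rabbit
  3   | writer | juice | painting | black | cat
  4   | nurse | soda | cooking | white | dog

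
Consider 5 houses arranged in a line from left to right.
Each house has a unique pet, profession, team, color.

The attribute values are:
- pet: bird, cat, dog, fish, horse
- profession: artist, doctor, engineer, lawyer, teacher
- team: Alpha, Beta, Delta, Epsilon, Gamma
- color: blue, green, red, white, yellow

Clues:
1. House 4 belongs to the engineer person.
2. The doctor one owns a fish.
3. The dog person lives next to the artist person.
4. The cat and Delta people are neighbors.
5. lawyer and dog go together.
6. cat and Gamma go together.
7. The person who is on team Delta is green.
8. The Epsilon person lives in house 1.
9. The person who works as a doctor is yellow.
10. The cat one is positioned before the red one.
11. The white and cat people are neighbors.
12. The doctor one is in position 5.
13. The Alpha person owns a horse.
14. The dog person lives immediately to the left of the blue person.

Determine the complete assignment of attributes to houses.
Solution:

House | Pet | Profession | Team | Color
---------------------------------------
  1   | dog | lawyer | Epsilon | white
  2   | cat | artist | Gamma | blue
  3   | bird | teacher | Delta | green
  4   | horse | engineer | Alpha | red
  5   | fish | doctor | Beta | yellow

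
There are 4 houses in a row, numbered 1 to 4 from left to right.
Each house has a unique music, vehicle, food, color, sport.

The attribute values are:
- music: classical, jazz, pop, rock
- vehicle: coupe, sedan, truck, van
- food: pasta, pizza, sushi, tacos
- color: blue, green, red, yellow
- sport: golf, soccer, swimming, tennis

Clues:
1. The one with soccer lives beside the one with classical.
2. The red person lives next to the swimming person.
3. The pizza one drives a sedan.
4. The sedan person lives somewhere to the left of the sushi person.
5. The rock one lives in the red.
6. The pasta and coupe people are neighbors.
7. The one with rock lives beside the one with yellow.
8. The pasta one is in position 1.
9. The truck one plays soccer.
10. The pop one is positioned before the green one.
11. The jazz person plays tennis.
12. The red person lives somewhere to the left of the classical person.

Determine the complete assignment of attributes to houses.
Solution:

House | Music | Vehicle | Food | Color | Sport
----------------------------------------------
  1   | rock | truck | pasta | red | soccer
  2   | classical | coupe | tacos | yellow | swimming
  3   | pop | sedan | pizza | blue | golf
  4   | jazz | van | sushi | green | tennis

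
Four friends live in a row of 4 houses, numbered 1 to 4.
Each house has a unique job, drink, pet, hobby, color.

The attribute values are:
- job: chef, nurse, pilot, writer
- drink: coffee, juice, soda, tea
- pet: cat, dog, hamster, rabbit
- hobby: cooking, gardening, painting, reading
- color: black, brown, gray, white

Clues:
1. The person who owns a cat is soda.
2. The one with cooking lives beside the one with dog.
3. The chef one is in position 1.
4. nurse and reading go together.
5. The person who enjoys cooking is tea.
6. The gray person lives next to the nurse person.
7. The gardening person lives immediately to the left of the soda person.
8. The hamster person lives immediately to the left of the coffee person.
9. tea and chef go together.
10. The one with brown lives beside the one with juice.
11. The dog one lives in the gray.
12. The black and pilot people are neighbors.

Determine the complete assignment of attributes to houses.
Solution:

House | Job | Drink | Pet | Hobby | Color
-----------------------------------------
  1   | chef | tea | hamster | cooking | black
  2   | pilot | coffee | dog | gardening | gray
  3   | nurse | soda | cat | reading | brown
  4   | writer | juice | rabbit | painting | white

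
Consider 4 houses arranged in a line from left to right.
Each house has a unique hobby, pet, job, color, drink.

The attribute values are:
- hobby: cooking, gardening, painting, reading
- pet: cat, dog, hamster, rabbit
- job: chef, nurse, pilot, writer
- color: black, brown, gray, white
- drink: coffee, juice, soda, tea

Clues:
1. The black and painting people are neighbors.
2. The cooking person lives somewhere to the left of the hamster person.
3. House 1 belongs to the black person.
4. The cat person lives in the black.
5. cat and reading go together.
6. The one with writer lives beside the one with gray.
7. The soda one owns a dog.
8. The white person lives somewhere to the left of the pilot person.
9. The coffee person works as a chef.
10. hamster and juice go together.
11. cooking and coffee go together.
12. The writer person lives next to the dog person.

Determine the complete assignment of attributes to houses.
Solution:

House | Hobby | Pet | Job | Color | Drink
-----------------------------------------
  1   | reading | cat | writer | black | tea
  2   | painting | dog | nurse | gray | soda
  3   | cooking | rabbit | chef | white | coffee
  4   | gardening | hamster | pilot | brown | juice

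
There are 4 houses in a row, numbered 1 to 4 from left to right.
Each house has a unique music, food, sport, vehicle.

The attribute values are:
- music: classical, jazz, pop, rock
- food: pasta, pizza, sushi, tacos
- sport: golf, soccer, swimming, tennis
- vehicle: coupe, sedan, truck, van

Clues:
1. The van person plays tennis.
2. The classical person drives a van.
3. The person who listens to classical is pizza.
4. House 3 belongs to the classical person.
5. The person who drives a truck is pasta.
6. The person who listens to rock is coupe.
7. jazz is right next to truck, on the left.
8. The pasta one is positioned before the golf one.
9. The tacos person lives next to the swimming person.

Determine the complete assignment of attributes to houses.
Solution:

House | Music | Food | Sport | Vehicle
--------------------------------------
  1   | jazz | tacos | soccer | sedan
  2   | pop | pasta | swimming | truck
  3   | classical | pizza | tennis | van
  4   | rock | sushi | golf | coupe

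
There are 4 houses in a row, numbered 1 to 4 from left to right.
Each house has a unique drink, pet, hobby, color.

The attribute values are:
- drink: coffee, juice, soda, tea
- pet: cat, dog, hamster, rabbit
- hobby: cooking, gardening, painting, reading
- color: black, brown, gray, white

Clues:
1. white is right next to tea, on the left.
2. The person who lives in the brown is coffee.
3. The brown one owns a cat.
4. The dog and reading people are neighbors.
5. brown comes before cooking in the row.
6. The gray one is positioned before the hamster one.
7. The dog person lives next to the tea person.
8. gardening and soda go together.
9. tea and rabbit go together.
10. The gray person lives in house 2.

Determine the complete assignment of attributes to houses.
Solution:

House | Drink | Pet | Hobby | Color
-----------------------------------
  1   | soda | dog | gardening | white
  2   | tea | rabbit | reading | gray
  3   | coffee | cat | painting | brown
  4   | juice | hamster | cooking | black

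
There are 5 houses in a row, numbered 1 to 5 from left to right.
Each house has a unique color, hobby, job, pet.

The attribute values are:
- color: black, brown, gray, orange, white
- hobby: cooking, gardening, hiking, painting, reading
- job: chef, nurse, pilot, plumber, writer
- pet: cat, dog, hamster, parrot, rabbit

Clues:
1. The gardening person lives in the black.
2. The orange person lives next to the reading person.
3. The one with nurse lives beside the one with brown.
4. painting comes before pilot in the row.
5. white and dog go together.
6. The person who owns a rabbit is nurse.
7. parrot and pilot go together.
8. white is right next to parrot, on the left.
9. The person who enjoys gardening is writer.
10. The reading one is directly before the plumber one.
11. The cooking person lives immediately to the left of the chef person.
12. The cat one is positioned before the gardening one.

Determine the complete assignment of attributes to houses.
Solution:

House | Color | Hobby | Job | Pet
---------------------------------
  1   | orange | cooking | nurse | rabbit
  2   | brown | reading | chef | cat
  3   | white | painting | plumber | dog
  4   | gray | hiking | pilot | parrot
  5   | black | gardening | writer | hamster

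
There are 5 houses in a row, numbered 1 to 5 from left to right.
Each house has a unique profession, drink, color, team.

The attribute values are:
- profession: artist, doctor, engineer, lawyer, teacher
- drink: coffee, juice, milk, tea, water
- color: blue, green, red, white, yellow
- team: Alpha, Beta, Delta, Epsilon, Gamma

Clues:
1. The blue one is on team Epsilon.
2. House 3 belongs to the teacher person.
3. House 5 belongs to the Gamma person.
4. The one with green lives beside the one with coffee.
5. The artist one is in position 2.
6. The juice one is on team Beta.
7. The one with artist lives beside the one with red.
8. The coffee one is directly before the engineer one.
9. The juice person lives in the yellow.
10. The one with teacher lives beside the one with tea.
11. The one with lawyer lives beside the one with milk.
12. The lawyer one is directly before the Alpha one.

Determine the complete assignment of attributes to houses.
Solution:

House | Profession | Drink | Color | Team
-----------------------------------------
  1   | lawyer | juice | yellow | Beta
  2   | artist | milk | green | Alpha
  3   | teacher | coffee | red | Delta
  4   | engineer | tea | blue | Epsilon
  5   | doctor | water | white | Gamma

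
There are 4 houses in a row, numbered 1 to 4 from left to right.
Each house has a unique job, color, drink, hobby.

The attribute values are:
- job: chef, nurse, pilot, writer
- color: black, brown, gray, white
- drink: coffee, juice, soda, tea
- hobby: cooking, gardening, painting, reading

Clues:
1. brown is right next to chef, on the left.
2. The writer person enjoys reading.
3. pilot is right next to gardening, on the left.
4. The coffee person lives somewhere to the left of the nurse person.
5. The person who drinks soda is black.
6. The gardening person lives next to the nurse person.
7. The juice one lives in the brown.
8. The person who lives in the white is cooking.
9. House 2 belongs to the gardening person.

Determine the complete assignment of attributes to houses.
Solution:

House | Job | Color | Drink | Hobby
-----------------------------------
  1   | pilot | brown | juice | painting
  2   | chef | gray | coffee | gardening
  3   | nurse | white | tea | cooking
  4   | writer | black | soda | reading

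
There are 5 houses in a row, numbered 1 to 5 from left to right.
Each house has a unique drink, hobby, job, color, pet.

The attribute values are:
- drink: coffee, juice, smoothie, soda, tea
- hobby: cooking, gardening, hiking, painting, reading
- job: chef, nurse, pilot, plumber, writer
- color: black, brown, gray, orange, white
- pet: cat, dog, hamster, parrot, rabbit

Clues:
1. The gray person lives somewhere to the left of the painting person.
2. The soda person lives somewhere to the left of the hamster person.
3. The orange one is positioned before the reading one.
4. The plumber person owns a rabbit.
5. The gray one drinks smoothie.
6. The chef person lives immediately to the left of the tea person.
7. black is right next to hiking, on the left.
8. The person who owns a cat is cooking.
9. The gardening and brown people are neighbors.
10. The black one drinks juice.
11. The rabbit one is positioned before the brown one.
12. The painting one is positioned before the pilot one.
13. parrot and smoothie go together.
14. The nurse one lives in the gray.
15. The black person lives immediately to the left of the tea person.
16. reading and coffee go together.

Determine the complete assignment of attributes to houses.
Solution:

House | Drink | Hobby | Job | Color | Pet
-----------------------------------------
  1   | juice | cooking | chef | black | cat
  2   | tea | hiking | plumber | orange | rabbit
  3   | smoothie | gardening | nurse | gray | parrot
  4   | soda | painting | writer | brown | dog
  5   | coffee | reading | pilot | white | hamster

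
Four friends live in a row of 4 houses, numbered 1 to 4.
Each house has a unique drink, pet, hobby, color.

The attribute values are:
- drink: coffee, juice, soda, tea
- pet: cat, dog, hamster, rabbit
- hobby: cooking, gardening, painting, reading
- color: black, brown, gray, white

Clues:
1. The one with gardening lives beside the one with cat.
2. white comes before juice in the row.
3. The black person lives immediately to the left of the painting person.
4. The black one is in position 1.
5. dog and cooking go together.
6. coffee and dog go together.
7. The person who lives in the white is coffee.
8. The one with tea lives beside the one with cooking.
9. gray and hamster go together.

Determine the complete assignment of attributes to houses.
Solution:

House | Drink | Pet | Hobby | Color
-----------------------------------
  1   | soda | rabbit | gardening | black
  2   | tea | cat | painting | brown
  3   | coffee | dog | cooking | white
  4   | juice | hamster | reading | gray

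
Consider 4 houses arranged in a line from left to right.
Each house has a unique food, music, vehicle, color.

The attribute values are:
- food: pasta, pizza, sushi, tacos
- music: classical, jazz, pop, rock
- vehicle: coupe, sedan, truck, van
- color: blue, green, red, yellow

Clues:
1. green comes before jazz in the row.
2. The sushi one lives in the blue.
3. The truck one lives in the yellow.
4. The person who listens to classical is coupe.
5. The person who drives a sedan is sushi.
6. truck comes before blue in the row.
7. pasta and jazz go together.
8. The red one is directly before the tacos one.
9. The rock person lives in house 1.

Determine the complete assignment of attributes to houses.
Solution:

House | Food | Music | Vehicle | Color
--------------------------------------
  1   | pizza | rock | van | red
  2   | tacos | classical | coupe | green
  3   | pasta | jazz | truck | yellow
  4   | sushi | pop | sedan | blue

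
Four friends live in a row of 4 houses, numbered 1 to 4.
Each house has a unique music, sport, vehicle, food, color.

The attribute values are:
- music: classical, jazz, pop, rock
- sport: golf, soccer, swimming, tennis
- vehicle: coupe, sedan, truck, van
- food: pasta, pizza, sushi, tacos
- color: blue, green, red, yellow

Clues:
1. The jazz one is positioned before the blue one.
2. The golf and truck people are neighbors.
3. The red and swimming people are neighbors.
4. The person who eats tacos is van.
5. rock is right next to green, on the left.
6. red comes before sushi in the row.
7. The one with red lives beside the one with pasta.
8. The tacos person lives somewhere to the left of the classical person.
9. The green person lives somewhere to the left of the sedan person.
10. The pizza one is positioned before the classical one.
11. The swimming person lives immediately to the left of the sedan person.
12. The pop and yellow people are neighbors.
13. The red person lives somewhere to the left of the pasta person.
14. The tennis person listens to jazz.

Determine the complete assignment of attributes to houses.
Solution:

House | Music | Sport | Vehicle | Food | Color
----------------------------------------------
  1   | rock | golf | van | tacos | red
  2   | pop | swimming | truck | pasta | green
  3   | jazz | tennis | sedan | pizza | yellow
  4   | classical | soccer | coupe | sushi | blue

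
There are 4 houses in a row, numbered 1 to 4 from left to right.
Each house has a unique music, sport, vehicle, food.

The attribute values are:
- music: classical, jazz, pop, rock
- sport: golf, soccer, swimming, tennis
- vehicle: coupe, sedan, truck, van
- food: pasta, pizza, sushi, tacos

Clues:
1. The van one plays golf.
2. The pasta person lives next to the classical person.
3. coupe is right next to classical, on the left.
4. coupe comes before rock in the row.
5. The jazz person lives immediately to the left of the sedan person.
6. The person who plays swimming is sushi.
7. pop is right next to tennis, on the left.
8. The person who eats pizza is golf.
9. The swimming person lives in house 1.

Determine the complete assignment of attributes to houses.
Solution:

House | Music | Sport | Vehicle | Food
--------------------------------------
  1   | pop | swimming | truck | sushi
  2   | jazz | tennis | coupe | pasta
  3   | classical | soccer | sedan | tacos
  4   | rock | golf | van | pizza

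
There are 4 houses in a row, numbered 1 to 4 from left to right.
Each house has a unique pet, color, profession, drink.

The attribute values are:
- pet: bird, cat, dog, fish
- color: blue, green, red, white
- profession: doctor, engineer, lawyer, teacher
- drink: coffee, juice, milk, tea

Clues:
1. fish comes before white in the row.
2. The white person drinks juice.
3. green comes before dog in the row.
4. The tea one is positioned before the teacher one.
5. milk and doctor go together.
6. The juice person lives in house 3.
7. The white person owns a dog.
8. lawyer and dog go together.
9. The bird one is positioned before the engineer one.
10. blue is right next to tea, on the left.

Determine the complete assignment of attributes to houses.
Solution:

House | Pet | Color | Profession | Drink
----------------------------------------
  1   | bird | blue | doctor | milk
  2   | fish | green | engineer | tea
  3   | dog | white | lawyer | juice
  4   | cat | red | teacher | coffee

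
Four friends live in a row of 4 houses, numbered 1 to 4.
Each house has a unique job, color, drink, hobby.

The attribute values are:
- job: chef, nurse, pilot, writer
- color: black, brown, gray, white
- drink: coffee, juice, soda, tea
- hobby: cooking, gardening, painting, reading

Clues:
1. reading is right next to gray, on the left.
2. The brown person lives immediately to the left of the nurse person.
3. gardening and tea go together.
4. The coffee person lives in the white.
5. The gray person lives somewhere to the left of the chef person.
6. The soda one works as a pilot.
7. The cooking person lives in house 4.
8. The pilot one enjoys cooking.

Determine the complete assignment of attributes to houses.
Solution:

House | Job | Color | Drink | Hobby
-----------------------------------
  1   | writer | brown | juice | reading
  2   | nurse | gray | tea | gardening
  3   | chef | white | coffee | painting
  4   | pilot | black | soda | cooking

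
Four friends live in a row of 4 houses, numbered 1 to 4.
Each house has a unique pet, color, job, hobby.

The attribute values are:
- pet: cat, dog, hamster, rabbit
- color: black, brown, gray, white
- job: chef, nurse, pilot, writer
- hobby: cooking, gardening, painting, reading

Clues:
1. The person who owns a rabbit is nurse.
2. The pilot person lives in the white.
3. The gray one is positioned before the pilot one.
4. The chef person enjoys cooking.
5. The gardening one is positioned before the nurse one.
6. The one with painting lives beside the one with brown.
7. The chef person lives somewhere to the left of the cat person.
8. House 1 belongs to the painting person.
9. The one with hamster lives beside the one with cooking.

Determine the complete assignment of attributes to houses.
Solution:

House | Pet | Color | Job | Hobby
---------------------------------
  1   | hamster | gray | writer | painting
  2   | dog | brown | chef | cooking
  3   | cat | white | pilot | gardening
  4   | rabbit | black | nurse | reading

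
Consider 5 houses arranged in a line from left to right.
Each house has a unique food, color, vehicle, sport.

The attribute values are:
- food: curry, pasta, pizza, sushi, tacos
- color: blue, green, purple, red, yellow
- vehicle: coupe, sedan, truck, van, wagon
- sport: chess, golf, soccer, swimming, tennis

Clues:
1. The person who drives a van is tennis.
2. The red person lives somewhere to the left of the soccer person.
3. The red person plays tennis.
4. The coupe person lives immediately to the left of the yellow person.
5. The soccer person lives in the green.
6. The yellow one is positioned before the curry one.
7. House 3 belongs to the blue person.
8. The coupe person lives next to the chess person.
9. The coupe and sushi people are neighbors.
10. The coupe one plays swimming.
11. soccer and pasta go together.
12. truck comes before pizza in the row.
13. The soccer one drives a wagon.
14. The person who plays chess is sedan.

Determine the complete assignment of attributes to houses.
Solution:

House | Food | Color | Vehicle | Sport
--------------------------------------
  1   | tacos | purple | coupe | swimming
  2   | sushi | yellow | sedan | chess
  3   | curry | blue | truck | golf
  4   | pizza | red | van | tennis
  5   | pasta | green | wagon | soccer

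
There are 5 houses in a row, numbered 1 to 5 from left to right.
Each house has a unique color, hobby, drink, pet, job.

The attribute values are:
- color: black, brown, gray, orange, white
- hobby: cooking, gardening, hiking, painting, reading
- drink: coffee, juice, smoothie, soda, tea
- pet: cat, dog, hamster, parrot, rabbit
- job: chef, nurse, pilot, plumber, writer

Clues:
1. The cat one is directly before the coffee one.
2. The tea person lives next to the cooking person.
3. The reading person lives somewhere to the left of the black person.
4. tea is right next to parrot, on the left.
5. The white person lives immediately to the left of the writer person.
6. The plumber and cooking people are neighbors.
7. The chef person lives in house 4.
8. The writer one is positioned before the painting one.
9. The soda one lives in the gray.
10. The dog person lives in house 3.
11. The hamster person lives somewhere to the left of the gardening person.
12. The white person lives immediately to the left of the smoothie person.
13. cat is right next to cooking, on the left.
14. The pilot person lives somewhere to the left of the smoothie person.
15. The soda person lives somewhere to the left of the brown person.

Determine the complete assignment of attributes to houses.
Solution:

House | Color | Hobby | Drink | Pet | Job
-----------------------------------------
  1   | orange | reading | tea | cat | plumber
  2   | white | cooking | coffee | parrot | pilot
  3   | black | hiking | smoothie | dog | writer
  4   | gray | painting | soda | hamster | chef
  5   | brown | gardening | juice | rabbit | nurse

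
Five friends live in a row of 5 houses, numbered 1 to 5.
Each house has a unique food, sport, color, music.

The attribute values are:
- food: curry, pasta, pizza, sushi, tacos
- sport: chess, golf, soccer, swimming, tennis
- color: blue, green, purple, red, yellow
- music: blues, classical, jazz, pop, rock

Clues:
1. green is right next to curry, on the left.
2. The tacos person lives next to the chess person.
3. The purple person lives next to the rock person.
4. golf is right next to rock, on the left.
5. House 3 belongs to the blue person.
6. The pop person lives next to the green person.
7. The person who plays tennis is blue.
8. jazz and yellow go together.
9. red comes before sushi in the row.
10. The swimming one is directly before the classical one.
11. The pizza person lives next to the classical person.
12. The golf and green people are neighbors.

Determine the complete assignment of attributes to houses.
Solution:

House | Food | Sport | Color | Music
------------------------------------
  1   | pasta | golf | purple | pop
  2   | pizza | swimming | green | rock
  3   | curry | tennis | blue | classical
  4   | tacos | soccer | red | blues
  5   | sushi | chess | yellow | jazz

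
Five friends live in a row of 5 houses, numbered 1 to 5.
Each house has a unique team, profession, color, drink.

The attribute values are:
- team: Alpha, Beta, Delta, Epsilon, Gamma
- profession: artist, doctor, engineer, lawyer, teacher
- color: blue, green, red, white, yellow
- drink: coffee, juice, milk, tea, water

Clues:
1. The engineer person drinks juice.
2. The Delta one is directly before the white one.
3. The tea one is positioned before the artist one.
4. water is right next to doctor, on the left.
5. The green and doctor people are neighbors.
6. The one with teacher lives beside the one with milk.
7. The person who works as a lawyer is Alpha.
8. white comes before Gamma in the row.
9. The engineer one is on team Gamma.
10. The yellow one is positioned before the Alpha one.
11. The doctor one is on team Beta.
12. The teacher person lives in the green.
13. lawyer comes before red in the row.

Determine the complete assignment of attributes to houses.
Solution:

House | Team | Profession | Color | Drink
-----------------------------------------
  1   | Delta | teacher | green | water
  2   | Beta | doctor | white | milk
  3   | Gamma | engineer | yellow | juice
  4   | Alpha | lawyer | blue | tea
  5   | Epsilon | artist | red | coffee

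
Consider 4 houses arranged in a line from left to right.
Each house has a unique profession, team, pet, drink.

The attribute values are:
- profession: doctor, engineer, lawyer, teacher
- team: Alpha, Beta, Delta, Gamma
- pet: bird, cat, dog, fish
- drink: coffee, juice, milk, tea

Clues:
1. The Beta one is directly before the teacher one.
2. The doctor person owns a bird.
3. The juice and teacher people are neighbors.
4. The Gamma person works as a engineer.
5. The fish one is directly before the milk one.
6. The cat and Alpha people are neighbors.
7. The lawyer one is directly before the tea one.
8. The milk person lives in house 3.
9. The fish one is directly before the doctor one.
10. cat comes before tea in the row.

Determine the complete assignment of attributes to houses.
Solution:

House | Profession | Team | Pet | Drink
---------------------------------------
  1   | lawyer | Beta | cat | juice
  2   | teacher | Alpha | fish | tea
  3   | doctor | Delta | bird | milk
  4   | engineer | Gamma | dog | coffee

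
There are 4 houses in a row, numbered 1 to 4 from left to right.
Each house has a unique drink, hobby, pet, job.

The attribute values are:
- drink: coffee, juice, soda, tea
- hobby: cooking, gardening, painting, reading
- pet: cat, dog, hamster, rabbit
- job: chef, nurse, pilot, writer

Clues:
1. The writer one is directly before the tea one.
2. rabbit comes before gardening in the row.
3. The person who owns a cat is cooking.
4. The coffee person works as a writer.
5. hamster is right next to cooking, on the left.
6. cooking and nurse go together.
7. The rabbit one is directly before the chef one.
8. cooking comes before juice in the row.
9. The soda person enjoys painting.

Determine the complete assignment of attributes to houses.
Solution:

House | Drink | Hobby | Pet | Job
---------------------------------
  1   | coffee | reading | hamster | writer
  2   | tea | cooking | cat | nurse
  3   | soda | painting | rabbit | pilot
  4   | juice | gardening | dog | chef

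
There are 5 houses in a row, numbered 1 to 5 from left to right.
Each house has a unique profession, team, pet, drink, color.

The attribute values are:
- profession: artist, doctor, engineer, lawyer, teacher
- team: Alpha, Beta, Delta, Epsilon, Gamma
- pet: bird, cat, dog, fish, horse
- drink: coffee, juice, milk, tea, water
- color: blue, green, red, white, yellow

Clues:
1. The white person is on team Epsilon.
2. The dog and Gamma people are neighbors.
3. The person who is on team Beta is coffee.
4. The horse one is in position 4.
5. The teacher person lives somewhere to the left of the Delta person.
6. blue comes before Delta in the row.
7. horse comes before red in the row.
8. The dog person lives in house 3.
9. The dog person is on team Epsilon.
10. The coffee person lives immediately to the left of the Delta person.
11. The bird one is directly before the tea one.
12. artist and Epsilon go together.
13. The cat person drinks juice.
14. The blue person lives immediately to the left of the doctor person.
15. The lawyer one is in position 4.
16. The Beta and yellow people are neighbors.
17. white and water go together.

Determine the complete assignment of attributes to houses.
Solution:

House | Profession | Team | Pet | Drink | Color
-----------------------------------------------
  1   | teacher | Beta | bird | coffee | blue
  2   | doctor | Delta | fish | tea | yellow
  3   | artist | Epsilon | dog | water | white
  4   | lawyer | Gamma | horse | milk | green
  5   | engineer | Alpha | cat | juice | red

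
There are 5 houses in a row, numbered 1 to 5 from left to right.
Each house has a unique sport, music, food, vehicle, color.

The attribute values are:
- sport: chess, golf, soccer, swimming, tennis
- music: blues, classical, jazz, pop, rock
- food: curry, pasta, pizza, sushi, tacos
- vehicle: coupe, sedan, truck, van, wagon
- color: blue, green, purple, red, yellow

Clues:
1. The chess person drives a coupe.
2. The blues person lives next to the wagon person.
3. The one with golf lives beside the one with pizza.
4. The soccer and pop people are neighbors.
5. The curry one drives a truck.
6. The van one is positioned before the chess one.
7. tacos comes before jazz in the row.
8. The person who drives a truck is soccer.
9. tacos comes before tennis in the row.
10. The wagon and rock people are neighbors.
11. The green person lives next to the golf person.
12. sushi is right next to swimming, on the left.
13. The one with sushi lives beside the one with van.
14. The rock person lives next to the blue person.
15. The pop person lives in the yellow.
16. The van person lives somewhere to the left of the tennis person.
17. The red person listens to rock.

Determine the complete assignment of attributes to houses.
Solution:

House | Sport | Music | Food | Vehicle | Color
----------------------------------------------
  1   | soccer | blues | curry | truck | green
  2   | golf | pop | sushi | wagon | yellow
  3   | swimming | rock | pizza | van | red
  4   | chess | classical | tacos | coupe | blue
  5   | tennis | jazz | pasta | sedan | purple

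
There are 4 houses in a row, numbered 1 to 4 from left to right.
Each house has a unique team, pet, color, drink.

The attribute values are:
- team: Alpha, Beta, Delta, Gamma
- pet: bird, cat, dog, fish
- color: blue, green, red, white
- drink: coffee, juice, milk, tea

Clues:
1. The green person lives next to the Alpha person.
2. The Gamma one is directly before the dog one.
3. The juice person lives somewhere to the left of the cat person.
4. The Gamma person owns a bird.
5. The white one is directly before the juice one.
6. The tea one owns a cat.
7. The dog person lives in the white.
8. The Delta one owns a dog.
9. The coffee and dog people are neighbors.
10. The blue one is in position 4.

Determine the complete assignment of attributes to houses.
Solution:

House | Team | Pet | Color | Drink
----------------------------------
  1   | Gamma | bird | red | coffee
  2   | Delta | dog | white | milk
  3   | Beta | fish | green | juice
  4   | Alpha | cat | blue | tea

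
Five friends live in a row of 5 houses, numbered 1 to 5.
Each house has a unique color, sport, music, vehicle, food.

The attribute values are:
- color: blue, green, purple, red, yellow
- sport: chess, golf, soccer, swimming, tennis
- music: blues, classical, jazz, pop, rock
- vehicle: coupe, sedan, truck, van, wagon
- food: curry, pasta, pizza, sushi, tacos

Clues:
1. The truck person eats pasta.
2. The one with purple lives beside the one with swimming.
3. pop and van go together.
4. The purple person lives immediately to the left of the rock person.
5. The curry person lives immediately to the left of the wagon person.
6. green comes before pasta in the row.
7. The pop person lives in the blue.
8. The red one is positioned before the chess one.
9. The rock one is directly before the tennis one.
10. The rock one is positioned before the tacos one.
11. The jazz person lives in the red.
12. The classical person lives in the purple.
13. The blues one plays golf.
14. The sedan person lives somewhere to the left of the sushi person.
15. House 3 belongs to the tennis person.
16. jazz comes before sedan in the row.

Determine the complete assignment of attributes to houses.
Solution:

House | Color | Sport | Music | Vehicle | Food
----------------------------------------------
  1   | purple | soccer | classical | coupe | curry
  2   | green | swimming | rock | wagon | pizza
  3   | red | tennis | jazz | truck | pasta
  4   | yellow | golf | blues | sedan | tacos
  5   | blue | chess | pop | van | sushi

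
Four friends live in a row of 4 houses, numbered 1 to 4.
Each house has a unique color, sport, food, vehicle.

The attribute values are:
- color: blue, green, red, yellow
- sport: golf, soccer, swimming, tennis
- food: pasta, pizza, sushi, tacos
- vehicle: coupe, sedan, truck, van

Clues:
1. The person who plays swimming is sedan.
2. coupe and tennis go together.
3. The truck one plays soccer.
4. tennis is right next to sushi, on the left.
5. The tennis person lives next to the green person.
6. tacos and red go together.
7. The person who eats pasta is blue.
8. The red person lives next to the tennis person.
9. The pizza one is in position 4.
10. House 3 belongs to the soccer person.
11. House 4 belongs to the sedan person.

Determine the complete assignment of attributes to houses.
Solution:

House | Color | Sport | Food | Vehicle
--------------------------------------
  1   | red | golf | tacos | van
  2   | blue | tennis | pasta | coupe
  3   | green | soccer | sushi | truck
  4   | yellow | swimming | pizza | sedan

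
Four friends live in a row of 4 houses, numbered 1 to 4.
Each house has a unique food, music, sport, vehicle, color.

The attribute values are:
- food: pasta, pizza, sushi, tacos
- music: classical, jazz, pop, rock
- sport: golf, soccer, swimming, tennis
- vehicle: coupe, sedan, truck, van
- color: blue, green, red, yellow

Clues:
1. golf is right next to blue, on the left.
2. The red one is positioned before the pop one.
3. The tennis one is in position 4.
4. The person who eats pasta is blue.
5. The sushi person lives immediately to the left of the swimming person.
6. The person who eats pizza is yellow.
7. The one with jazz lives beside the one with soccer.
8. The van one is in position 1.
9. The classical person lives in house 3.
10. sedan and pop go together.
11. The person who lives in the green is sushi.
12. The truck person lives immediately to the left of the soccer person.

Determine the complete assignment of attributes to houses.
Solution:

House | Food | Music | Sport | Vehicle | Color
----------------------------------------------
  1   | sushi | rock | golf | van | green
  2   | pasta | jazz | swimming | truck | blue
  3   | tacos | classical | soccer | coupe | red
  4   | pizza | pop | tennis | sedan | yellow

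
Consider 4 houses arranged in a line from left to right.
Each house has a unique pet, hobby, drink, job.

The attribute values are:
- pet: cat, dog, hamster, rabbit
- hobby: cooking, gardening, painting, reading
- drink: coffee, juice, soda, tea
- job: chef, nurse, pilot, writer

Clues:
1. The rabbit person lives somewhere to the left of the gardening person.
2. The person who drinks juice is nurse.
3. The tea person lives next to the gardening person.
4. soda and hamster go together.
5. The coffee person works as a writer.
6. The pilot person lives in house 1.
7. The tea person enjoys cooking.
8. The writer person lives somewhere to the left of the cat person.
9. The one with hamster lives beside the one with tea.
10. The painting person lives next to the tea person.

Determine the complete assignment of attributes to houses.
Solution:

House | Pet | Hobby | Drink | Job
---------------------------------
  1   | hamster | painting | soda | pilot
  2   | rabbit | cooking | tea | chef
  3   | dog | gardening | coffee | writer
  4   | cat | reading | juice | nurse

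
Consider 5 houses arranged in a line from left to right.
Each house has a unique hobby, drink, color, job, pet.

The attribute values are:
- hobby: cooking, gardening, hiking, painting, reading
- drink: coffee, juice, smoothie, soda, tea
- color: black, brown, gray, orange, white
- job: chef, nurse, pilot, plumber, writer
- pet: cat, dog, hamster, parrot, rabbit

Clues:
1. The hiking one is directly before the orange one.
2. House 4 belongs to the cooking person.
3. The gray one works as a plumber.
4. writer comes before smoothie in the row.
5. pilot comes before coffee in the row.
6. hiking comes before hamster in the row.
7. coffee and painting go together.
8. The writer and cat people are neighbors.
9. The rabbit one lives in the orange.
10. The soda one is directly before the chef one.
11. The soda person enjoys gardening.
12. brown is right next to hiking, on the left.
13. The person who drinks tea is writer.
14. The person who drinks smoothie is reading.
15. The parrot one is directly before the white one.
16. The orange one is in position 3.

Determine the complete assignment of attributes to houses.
Solution:

House | Hobby | Drink | Color | Job | Pet
-----------------------------------------
  1   | gardening | soda | brown | pilot | parrot
  2   | hiking | juice | white | chef | dog
  3   | painting | coffee | orange | nurse | rabbit
  4   | cooking | tea | black | writer | hamster
  5   | reading | smoothie | gray | plumber | cat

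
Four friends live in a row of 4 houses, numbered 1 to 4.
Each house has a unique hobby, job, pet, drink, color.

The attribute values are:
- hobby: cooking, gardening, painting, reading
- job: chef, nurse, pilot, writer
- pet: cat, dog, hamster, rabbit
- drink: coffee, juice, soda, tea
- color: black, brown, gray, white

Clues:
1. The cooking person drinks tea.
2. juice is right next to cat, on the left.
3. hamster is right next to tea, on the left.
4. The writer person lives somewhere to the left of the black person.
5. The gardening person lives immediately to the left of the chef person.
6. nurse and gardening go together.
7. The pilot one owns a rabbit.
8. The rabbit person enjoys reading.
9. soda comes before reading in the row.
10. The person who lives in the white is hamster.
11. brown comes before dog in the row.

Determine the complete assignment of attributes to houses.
Solution:

House | Hobby | Job | Pet | Drink | Color
-----------------------------------------
  1   | gardening | nurse | hamster | juice | white
  2   | cooking | chef | cat | tea | brown
  3   | painting | writer | dog | soda | gray
  4   | reading | pilot | rabbit | coffee | black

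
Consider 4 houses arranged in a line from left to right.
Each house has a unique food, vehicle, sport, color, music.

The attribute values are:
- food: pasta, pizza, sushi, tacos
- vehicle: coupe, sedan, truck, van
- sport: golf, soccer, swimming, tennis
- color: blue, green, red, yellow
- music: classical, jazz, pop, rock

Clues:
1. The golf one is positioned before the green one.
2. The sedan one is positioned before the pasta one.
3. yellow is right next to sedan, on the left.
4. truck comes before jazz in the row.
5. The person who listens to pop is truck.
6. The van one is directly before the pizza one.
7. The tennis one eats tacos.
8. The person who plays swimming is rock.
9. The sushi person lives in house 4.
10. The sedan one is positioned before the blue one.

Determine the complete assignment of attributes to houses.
Solution:

House | Food | Vehicle | Sport | Color | Music
----------------------------------------------
  1   | tacos | van | tennis | yellow | classical
  2   | pizza | sedan | swimming | red | rock
  3   | pasta | truck | golf | blue | pop
  4   | sushi | coupe | soccer | green | jazz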